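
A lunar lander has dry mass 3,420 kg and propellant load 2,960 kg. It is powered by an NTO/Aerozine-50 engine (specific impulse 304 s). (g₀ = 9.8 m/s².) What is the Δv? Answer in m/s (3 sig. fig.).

v_e = Isp · g₀ = 304 × 9.8 = 2979.2 m/s.
m₀ = m_dry + m_prop = 3,420 + 2,960 = 6,380 kg.
Using Δv = v_e ln(m₀/m_f): Δv = v_e · ln(m₀/m_f) = 2979.2 × ln(1.865) = 2979.2 × 0.6235 ≈ 1857.6 m/s.

Δv ≈ 1860 m/s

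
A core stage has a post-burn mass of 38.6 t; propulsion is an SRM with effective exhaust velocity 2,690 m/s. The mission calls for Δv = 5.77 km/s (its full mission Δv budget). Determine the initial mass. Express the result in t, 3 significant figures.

From the ideal rocket equation, m₀/m_f = exp(Δv / v_e) = exp(5770 / 2690.0) = exp(2.1450) = 8.5419.
m₀ = m_f × 8.5419 = 38.6 × 8.5419 = 329.717 t.

initial mass ≈ 330 t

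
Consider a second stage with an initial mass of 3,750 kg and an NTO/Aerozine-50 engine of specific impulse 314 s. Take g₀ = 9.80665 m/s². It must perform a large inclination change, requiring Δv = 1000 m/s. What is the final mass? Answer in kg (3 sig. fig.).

final mass ≈ 2710 kg

v_e = Isp · g₀ = 314 × 9.80665 = 3079.3 m/s.
From the ideal rocket equation, m₀/m_f = exp(Δv / v_e) = exp(1000 / 3079.3) = exp(0.3248) = 1.3837.
m_f = m₀ / 1.3837 = 3,750 / 1.3837 = 2,710.13 kg.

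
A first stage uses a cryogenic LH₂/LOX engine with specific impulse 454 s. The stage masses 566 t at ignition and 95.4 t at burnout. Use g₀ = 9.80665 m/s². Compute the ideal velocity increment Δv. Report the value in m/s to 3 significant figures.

Δv ≈ 7930 m/s

v_e = Isp · g₀ = 454 × 9.80665 = 4452.2 m/s.
Δv = v_e · ln(m₀/m_f) = 4452.2 × ln(5.933) = 4452.2 × 1.7805 ≈ 7927.2 m/s.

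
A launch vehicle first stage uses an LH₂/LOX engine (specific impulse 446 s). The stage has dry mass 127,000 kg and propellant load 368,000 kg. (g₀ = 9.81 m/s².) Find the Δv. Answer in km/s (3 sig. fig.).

v_e = Isp · g₀ = 446 × 9.81 = 4375.3 m/s.
m₀ = m_dry + m_prop = 127,000 + 368,000 = 495,000 kg.
Rocket equation: Δv = v_e · ln(m₀/m_f) = 4375.3 × ln(3.898) = 4375.3 × 1.3604 ≈ 5952.0 m/s.

Δv ≈ 5.95 km/s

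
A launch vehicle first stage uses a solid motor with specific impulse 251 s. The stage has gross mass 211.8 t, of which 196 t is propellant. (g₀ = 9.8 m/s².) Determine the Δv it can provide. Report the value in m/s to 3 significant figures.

v_e = Isp · g₀ = 251 × 9.8 = 2459.8 m/s.
m_f = m₀ − m_prop = 211.8 − 196 = 15.8 t.
Using Δv = v_e ln(m₀/m_f): Δv = v_e · ln(m₀/m_f) = 2459.8 × ln(13.41) = 2459.8 × 2.5956 ≈ 6384.7 m/s.

Δv ≈ 6380 m/s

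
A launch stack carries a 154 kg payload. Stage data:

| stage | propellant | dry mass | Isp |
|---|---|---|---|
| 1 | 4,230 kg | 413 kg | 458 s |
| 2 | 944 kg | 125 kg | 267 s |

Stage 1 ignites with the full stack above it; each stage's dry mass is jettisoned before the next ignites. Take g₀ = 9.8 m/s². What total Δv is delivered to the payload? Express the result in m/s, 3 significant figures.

Ignition mass of stage 1 = 4,230+413 + 944+125 + 154 = 5,866 kg.
Stage 1: m₀ = 5,866 kg, m_f = 5,866 − 4,230 = 1,636 kg; Δv = 458×9.8×ln(3.586) = 4488.4×1.2769 ≈ 5731 m/s.
Stage 2: m₀ = 1,223 kg, m_f = 1,223 − 944 = 279 kg; Δv = 267×9.8×ln(4.384) = 2616.6×1.4779 ≈ 3867 m/s.
Total Δv = 5731 + 3867 = 9598 m/s.

Δv ≈ 9600 m/s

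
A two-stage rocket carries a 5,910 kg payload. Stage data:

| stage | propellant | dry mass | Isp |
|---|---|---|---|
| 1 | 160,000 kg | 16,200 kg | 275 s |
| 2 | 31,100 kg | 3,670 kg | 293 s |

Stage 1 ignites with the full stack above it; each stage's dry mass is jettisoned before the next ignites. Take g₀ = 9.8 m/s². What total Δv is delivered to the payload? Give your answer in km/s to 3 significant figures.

Ignition mass of stage 1 = 160,000+16,200 + 31,100+3,670 + 5,910 = 216,880 kg.
Stage 1: m₀ = 216,880 kg, m_f = 216,880 − 160,000 = 56,880 kg; Δv = 275×9.8×ln(3.813) = 2695.0×1.3384 ≈ 3607 m/s.
Stage 2: m₀ = 40,680 kg, m_f = 40,680 − 31,100 = 9,580 kg; Δv = 293×9.8×ln(4.246) = 2871.4×1.4461 ≈ 4152 m/s.
Total Δv = 3607 + 4152 = 7759 m/s.

Δv ≈ 7.76 km/s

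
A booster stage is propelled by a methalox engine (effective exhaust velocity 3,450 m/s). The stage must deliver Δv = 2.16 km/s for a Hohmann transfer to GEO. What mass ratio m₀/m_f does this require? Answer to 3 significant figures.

mass ratio ≈ 1.87

Using Δv = v_e ln(m₀/m_f): m₀/m_f = exp(Δv / v_e) = exp(2160 / 3450.0) = exp(0.6261) = 1.8703.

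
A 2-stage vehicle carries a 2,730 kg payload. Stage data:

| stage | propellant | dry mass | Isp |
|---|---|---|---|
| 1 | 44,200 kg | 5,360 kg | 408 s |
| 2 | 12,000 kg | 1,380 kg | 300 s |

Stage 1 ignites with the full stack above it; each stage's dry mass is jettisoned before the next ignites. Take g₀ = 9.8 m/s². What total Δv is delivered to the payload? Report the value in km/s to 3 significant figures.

Ignition mass of stage 1 = 44,200+5,360 + 12,000+1,380 + 2,730 = 65,670 kg.
Stage 1: m₀ = 65,670 kg, m_f = 65,670 − 44,200 = 21,470 kg; Δv = 408×9.8×ln(3.059) = 3998.4×1.1180 ≈ 4470 m/s.
Stage 2: m₀ = 16,110 kg, m_f = 16,110 − 12,000 = 4,110 kg; Δv = 300×9.8×ln(3.92) = 2940.0×1.3660 ≈ 4016 m/s.
Total Δv = 4470 + 4016 = 8486 m/s.

Δv ≈ 8.49 km/s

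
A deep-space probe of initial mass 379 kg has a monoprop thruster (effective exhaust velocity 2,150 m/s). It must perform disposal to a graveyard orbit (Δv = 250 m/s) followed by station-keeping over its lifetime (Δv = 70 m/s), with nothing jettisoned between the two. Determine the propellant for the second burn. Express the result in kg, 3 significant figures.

After the first burn: m = 379 × exp(−250/2150.0) = 379 × 0.89023 = 337.397 kg.
After the second burn: m = 337.397 × exp(−70/2150.0) = 337.397 × 0.96797 = 326.59 kg.
Second-burn propellant = 337.397 − 326.59 = 10.807 kg.

propellant for the second burn ≈ 10.8 kg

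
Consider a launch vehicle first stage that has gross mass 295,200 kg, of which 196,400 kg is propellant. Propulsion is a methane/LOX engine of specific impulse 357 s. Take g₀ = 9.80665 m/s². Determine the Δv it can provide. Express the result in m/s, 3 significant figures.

Δv ≈ 3830 m/s

v_e = Isp · g₀ = 357 × 9.80665 = 3501.0 m/s.
m_f = m₀ − m_prop = 295,200 − 196,400 = 98,800 kg.
Δv = v_e · ln(m₀/m_f) = 3501.0 × ln(2.988) = 3501.0 × 1.0946 ≈ 3832.0 m/s.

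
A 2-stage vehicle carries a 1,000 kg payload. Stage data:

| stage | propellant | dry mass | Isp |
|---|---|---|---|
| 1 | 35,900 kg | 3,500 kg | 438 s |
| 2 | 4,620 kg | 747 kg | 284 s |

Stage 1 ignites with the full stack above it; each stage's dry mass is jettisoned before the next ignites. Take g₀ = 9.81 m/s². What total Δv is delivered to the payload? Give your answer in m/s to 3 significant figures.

Δv ≈ 10200 m/s

Ignition mass of stage 1 = 35,900+3,500 + 4,620+747 + 1,000 = 45,767 kg.
Stage 1: m₀ = 45,767 kg, m_f = 45,767 − 35,900 = 9,867 kg; Δv = 438×9.81×ln(4.638) = 4296.8×1.5344 ≈ 6593 m/s.
Stage 2: m₀ = 6,367 kg, m_f = 6,367 − 4,620 = 1,747 kg; Δv = 284×9.81×ln(3.645) = 2786.0×1.2932 ≈ 3603 m/s.
Total Δv = 6593 + 3603 = 10196 m/s.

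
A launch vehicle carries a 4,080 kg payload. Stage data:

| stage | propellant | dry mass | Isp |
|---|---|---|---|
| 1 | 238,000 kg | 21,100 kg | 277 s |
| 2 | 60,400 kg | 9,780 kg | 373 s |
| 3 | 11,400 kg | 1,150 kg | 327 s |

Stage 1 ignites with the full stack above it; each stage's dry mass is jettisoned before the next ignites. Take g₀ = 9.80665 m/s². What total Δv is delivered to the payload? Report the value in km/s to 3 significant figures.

Ignition mass of stage 1 = 238,000+21,100 + 60,400+9,780 + 11,400+1,150 + 4,080 = 345,910 kg.
Stage 1: m₀ = 345,910 kg, m_f = 345,910 − 238,000 = 107,910 kg; Δv = 277×9.80665×ln(3.206) = 2716.4×1.1649 ≈ 3164 m/s.
Stage 2: m₀ = 86,810 kg, m_f = 86,810 − 60,400 = 26,410 kg; Δv = 373×9.80665×ln(3.287) = 3657.9×1.1900 ≈ 4353 m/s.
Stage 3: m₀ = 16,630 kg, m_f = 16,630 − 11,400 = 5,230 kg; Δv = 327×9.80665×ln(3.18) = 3206.8×1.1568 ≈ 3710 m/s.
Total Δv = 3164 + 4353 + 3710 = 11227 m/s.

Δv ≈ 11.2 km/s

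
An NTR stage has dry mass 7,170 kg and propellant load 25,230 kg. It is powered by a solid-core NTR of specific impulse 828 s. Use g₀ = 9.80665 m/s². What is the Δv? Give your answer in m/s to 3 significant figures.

v_e = Isp · g₀ = 828 × 9.80665 = 8119.9 m/s.
m₀ = m_dry + m_prop = 7,170 + 25,230 = 32,400 kg.
Rocket equation: Δv = v_e · ln(m₀/m_f) = 8119.9 × ln(4.519) = 8119.9 × 1.5083 ≈ 12246.9 m/s.

Δv ≈ 12200 m/s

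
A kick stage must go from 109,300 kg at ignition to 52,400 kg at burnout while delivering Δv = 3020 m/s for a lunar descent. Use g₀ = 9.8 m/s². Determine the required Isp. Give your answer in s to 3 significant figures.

Isp ≈ 419 s

ln(m₀/m_f) = ln(109300/52400) = ln(2.086) = 0.7352.
v_e = Δv / ln(m₀/m_f) = 3020 / 0.7352 = 4107.8 m/s.
Isp = v_e / g₀ = 4107.8 / 9.8 = 419.2 s.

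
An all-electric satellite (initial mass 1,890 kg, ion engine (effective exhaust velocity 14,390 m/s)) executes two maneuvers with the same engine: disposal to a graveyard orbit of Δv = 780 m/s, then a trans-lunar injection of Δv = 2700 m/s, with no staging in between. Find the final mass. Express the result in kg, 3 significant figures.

After the first burn: m = 1890 × exp(−780/14390.0) = 1890 × 0.94724 = 1,790.28 kg.
After the second burn: m = 1,790.28 × exp(−2700/14390.0) = 1,790.28 × 0.82892 = 1,484 kg.

final mass ≈ 1480 kg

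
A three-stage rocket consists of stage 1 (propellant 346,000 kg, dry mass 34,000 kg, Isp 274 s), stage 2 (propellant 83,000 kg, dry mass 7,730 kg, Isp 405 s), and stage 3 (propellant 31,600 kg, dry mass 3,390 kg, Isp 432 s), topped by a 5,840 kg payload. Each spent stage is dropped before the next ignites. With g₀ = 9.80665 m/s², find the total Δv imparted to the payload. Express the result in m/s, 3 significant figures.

Δv ≈ 13300 m/s

Ignition mass of stage 1 = 346,000+34,000 + 83,000+7,730 + 31,600+3,390 + 5,840 = 511,560 kg.
Stage 1: m₀ = 511,560 kg, m_f = 511,560 − 346,000 = 165,560 kg; Δv = 274×9.80665×ln(3.09) = 2687.0×1.1281 ≈ 3031 m/s.
Stage 2: m₀ = 131,560 kg, m_f = 131,560 − 83,000 = 48,560 kg; Δv = 405×9.80665×ln(2.709) = 3971.7×0.9967 ≈ 3958 m/s.
Stage 3: m₀ = 40,830 kg, m_f = 40,830 − 31,600 = 9,230 kg; Δv = 432×9.80665×ln(4.424) = 4236.5×1.4870 ≈ 6299 m/s.
Total Δv = 3031 + 3958 + 6299 = 13288 m/s.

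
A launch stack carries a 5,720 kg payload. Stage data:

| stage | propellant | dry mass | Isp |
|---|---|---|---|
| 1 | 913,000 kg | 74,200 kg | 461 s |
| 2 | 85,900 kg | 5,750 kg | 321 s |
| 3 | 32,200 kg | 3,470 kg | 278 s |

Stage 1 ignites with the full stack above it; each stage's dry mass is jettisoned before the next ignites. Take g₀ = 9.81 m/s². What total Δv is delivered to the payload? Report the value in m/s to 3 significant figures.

Δv ≈ 15000 m/s

Ignition mass of stage 1 = 913,000+74,200 + 85,900+5,750 + 32,200+3,470 + 5,720 = 1,120,240 kg.
Stage 1: m₀ = 1,120,240 kg, m_f = 1,120,240 − 913,000 = 207,240 kg; Δv = 461×9.81×ln(5.406) = 4522.4×1.6874 ≈ 7631 m/s.
Stage 2: m₀ = 133,040 kg, m_f = 133,040 − 85,900 = 47,140 kg; Δv = 321×9.81×ln(2.822) = 3149.0×1.0375 ≈ 3267 m/s.
Stage 3: m₀ = 41,390 kg, m_f = 41,390 − 32,200 = 9,190 kg; Δv = 278×9.81×ln(4.504) = 2727.2×1.5049 ≈ 4104 m/s.
Total Δv = 7631 + 3267 + 4104 = 15002 m/s.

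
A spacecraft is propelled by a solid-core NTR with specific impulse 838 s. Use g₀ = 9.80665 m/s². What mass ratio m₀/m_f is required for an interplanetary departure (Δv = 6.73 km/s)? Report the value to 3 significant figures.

v_e = Isp · g₀ = 838 × 9.80665 = 8218.0 m/s.
From the ideal rocket equation, m₀/m_f = exp(Δv / v_e) = exp(6730 / 8218.0) = exp(0.8189) = 2.2681.

mass ratio ≈ 2.27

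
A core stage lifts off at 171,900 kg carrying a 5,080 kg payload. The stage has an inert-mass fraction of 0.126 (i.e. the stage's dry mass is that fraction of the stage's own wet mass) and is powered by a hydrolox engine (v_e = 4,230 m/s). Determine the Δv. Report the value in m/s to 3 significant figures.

Δv ≈ 7970 m/s

Stage wet mass = m₀ − payload = 171,900 − 5,080 = 166,820 kg.
Stage dry mass = ε × stage wet mass = 0.126 × 166,820 = 21,019.3 kg.
Burnout mass m_f = stage dry + payload = 21,019.3 + 5,080 = 26,099.3 kg.
Δv = v_e · ln(171,900/26,099.3) = 4230.0 × ln(6.586) = 4230.0 × 1.8850 ≈ 7974 m/s.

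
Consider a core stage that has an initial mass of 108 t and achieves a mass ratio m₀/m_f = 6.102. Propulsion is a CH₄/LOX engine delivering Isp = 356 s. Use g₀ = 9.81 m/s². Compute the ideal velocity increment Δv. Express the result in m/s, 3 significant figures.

v_e = Isp · g₀ = 356 × 9.81 = 3492.4 m/s.
Δv = v_e · ln(6.102) = 3492.4 × 1.8086 ≈ 6316.3 m/s.

Δv ≈ 6320 m/s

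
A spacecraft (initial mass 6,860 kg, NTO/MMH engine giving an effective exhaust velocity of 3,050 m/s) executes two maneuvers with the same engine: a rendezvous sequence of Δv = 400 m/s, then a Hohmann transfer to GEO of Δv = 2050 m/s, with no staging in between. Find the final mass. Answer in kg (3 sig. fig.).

final mass ≈ 3070 kg

After the first burn: m = 6860 × exp(−400/3050.0) = 6860 × 0.87709 = 6,016.84 kg.
After the second burn: m = 6,016.84 × exp(−2050/3050.0) = 6,016.84 × 0.51062 = 3,072.32 kg.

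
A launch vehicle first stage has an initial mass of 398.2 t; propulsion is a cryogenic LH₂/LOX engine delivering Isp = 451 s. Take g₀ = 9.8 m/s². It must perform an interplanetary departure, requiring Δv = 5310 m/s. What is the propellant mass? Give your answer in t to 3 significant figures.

propellant mass ≈ 278 t

v_e = Isp · g₀ = 451 × 9.8 = 4419.8 m/s.
By the Tsiolkovsky rocket equation, m₀/m_f = exp(Δv / v_e) = exp(5310 / 4419.8) = exp(1.2014) = 3.3248.
m_f = 398.2 / 3.3248 = 119.767 t, so propellant = m₀ − m_f = 398.2 − 119.767 = 278.433 t.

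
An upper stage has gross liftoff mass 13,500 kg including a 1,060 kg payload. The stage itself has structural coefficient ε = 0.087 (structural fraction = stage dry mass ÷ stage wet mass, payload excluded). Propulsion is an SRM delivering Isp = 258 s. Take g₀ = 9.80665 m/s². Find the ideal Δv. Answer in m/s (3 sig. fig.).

Δv ≈ 4660 m/s

Stage wet mass = m₀ − payload = 13,500 − 1,060 = 12,440 kg.
Stage dry mass = ε × stage wet mass = 0.087 × 12,440 = 1,082.28 kg.
Burnout mass m_f = stage dry + payload = 1,082.28 + 1,060 = 2,142.28 kg.
v_e = Isp · g₀ = 258 × 9.80665 = 2530.1 m/s.
Using Δv = v_e ln(m₀/m_f): Δv = v_e · ln(13,500/2,142.28) = 2530.1 × ln(6.302) = 2530.1 × 1.8408 ≈ 4657 m/s.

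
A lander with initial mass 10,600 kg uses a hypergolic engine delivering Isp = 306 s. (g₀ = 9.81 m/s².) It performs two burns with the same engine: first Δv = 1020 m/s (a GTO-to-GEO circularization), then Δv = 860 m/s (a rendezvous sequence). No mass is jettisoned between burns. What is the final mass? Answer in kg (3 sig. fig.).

v_e = Isp · g₀ = 306 × 9.81 = 3001.9 m/s.
After the first burn: m = 10600 × exp(−1020/3001.9) = 10600 × 0.71192 = 7,546.35 kg.
After the second burn: m = 7,546.35 × exp(−860/3001.9) = 7,546.35 × 0.75090 = 5,666.55 kg.

final mass ≈ 5670 kg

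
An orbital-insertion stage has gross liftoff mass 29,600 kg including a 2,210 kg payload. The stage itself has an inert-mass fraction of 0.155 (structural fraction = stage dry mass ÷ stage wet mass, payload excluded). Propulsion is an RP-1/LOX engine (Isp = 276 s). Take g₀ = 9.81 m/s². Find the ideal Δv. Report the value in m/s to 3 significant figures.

Stage wet mass = m₀ − payload = 29,600 − 2,210 = 27,390 kg.
Stage dry mass = ε × stage wet mass = 0.155 × 27,390 = 4,245.45 kg.
Burnout mass m_f = stage dry + payload = 4,245.45 + 2,210 = 6,455.45 kg.
v_e = Isp · g₀ = 276 × 9.81 = 2707.6 m/s.
By the Tsiolkovsky rocket equation, Δv = v_e · ln(29,600/6,455.45) = 2707.6 × ln(4.585) = 2707.6 × 1.5228 ≈ 4123 m/s.

Δv ≈ 4120 m/s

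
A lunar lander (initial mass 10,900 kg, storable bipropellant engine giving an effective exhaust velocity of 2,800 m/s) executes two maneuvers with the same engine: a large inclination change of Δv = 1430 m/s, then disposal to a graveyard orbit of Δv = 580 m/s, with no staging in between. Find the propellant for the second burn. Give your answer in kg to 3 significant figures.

After the first burn: m = 10900 × exp(−1430/2800.0) = 10900 × 0.60007 = 6,540.76 kg.
After the second burn: m = 6,540.76 × exp(−580/2800.0) = 6,540.76 × 0.81290 = 5,316.98 kg.
Second-burn propellant = 6,540.76 − 5,316.98 = 1,223.78 kg.

propellant for the second burn ≈ 1220 kg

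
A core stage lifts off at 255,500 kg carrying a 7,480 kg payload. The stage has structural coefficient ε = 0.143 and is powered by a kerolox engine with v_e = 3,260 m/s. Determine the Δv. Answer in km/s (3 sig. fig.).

Stage wet mass = m₀ − payload = 255,500 − 7,480 = 248,020 kg.
Stage dry mass = ε × stage wet mass = 0.143 × 248,020 = 35,466.9 kg.
Burnout mass m_f = stage dry + payload = 35,466.9 + 7,480 = 42,946.9 kg.
Δv = v_e · ln(255,500/42,946.9) = 3260.0 × ln(5.949) = 3260.0 × 1.7833 ≈ 5813 m/s.

Δv ≈ 5.81 km/s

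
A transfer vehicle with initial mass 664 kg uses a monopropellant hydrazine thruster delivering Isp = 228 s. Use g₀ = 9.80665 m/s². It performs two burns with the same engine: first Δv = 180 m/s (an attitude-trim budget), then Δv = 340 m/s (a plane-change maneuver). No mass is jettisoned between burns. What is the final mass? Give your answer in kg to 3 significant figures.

v_e = Isp · g₀ = 228 × 9.80665 = 2235.9 m/s.
After the first burn: m = 664 × exp(−180/2235.9) = 664 × 0.92265 = 612.64 kg.
After the second burn: m = 612.64 × exp(−340/2235.9) = 612.64 × 0.85893 = 526.215 kg.

final mass ≈ 526 kg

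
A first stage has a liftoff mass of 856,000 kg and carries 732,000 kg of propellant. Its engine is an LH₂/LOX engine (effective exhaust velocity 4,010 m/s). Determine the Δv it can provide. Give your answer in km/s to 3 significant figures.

Δv ≈ 7.75 km/s

m_f = m₀ − m_prop = 856,000 − 732,000 = 124,000 kg.
From the ideal rocket equation, Δv = v_e · ln(m₀/m_f) = 4010.0 × ln(6.903) = 4010.0 × 1.9320 ≈ 7747.3 m/s.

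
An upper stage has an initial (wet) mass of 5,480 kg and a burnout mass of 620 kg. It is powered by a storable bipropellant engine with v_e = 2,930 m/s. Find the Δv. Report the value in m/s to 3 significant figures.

By the Tsiolkovsky rocket equation, Δv = v_e · ln(m₀/m_f) = 2930.0 × ln(8.839) = 2930.0 × 2.1791 ≈ 6384.9 m/s.

Δv ≈ 6380 m/s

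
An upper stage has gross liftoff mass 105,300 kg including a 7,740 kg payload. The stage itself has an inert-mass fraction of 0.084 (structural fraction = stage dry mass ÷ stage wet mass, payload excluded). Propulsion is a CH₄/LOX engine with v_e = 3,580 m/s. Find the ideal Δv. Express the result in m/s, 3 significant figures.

Stage wet mass = m₀ − payload = 105,300 − 7,740 = 97,560 kg.
Stage dry mass = ε × stage wet mass = 0.084 × 97,560 = 8,195.04 kg.
Burnout mass m_f = stage dry + payload = 8,195.04 + 7,740 = 15,935.04 kg.
Δv = v_e · ln(105,300/15,935.04) = 3580.0 × ln(6.608) = 3580.0 × 1.8883 ≈ 6760 m/s.

Δv ≈ 6760 m/s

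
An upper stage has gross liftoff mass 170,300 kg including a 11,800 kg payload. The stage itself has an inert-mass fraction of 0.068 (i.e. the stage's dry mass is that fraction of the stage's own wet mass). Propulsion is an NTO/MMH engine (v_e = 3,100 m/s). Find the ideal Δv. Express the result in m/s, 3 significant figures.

Δv ≈ 6260 m/s

Stage wet mass = m₀ − payload = 170,300 − 11,800 = 158,500 kg.
Stage dry mass = ε × stage wet mass = 0.068 × 158,500 = 10,778 kg.
Burnout mass m_f = stage dry + payload = 10,778 + 11,800 = 22,578 kg.
Using Δv = v_e ln(m₀/m_f): Δv = v_e · ln(170,300/22,578) = 3100.0 × ln(7.543) = 3100.0 × 2.0206 ≈ 6264 m/s.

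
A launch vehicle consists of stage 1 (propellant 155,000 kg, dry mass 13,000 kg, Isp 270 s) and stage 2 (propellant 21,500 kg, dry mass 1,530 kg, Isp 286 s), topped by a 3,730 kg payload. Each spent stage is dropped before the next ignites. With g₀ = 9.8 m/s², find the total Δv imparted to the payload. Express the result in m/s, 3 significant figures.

Ignition mass of stage 1 = 155,000+13,000 + 21,500+1,530 + 3,730 = 194,760 kg.
Stage 1: m₀ = 194,760 kg, m_f = 194,760 − 155,000 = 39,760 kg; Δv = 270×9.8×ln(4.898) = 2646.0×1.5889 ≈ 4204 m/s.
Stage 2: m₀ = 26,760 kg, m_f = 26,760 − 21,500 = 5,260 kg; Δv = 286×9.8×ln(5.087) = 2802.8×1.6268 ≈ 4560 m/s.
Total Δv = 4204 + 4560 = 8764 m/s.

Δv ≈ 8760 m/s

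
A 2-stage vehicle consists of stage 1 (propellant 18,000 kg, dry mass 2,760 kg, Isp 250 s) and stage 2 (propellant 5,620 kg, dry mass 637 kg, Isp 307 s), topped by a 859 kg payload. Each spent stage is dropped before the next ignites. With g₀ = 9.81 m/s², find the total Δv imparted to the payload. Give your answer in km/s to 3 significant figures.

Ignition mass of stage 1 = 18,000+2,760 + 5,620+637 + 859 = 27,876 kg.
Stage 1: m₀ = 27,876 kg, m_f = 27,876 − 18,000 = 9,876 kg; Δv = 250×9.81×ln(2.823) = 2452.5×1.0377 ≈ 2545 m/s.
Stage 2: m₀ = 7,116 kg, m_f = 7,116 − 5,620 = 1,496 kg; Δv = 307×9.81×ln(4.757) = 3011.7×1.5596 ≈ 4697 m/s.
Total Δv = 2545 + 4697 = 7242 m/s.

Δv ≈ 7.24 km/s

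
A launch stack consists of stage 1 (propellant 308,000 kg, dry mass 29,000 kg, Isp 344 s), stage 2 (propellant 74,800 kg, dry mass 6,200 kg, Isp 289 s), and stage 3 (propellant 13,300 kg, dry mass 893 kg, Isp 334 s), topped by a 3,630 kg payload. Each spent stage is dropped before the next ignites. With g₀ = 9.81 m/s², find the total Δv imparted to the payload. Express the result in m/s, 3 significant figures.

Ignition mass of stage 1 = 308,000+29,000 + 74,800+6,200 + 13,300+893 + 3,630 = 435,823 kg.
Stage 1: m₀ = 435,823 kg, m_f = 435,823 − 308,000 = 127,823 kg; Δv = 344×9.81×ln(3.41) = 3374.6×1.2266 ≈ 4139 m/s.
Stage 2: m₀ = 98,823 kg, m_f = 98,823 − 74,800 = 24,023 kg; Δv = 289×9.81×ln(4.114) = 2835.1×1.4143 ≈ 4010 m/s.
Stage 3: m₀ = 17,823 kg, m_f = 17,823 − 13,300 = 4,523 kg; Δv = 334×9.81×ln(3.941) = 3276.5×1.3713 ≈ 4493 m/s.
Total Δv = 4139 + 4010 + 4493 = 12642 m/s.

Δv ≈ 12600 m/s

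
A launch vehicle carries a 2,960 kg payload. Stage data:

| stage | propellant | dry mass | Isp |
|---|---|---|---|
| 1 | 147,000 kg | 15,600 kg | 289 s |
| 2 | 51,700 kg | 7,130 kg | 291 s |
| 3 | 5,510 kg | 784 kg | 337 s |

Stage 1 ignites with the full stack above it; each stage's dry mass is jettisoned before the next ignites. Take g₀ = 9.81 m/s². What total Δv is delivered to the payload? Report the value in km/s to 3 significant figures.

Ignition mass of stage 1 = 147,000+15,600 + 51,700+7,130 + 5,510+784 + 2,960 = 230,684 kg.
Stage 1: m₀ = 230,684 kg, m_f = 230,684 − 147,000 = 83,684 kg; Δv = 289×9.81×ln(2.757) = 2835.1×1.0140 ≈ 2875 m/s.
Stage 2: m₀ = 68,084 kg, m_f = 68,084 − 51,700 = 16,384 kg; Δv = 291×9.81×ln(4.156) = 2854.7×1.4244 ≈ 4066 m/s.
Stage 3: m₀ = 9,254 kg, m_f = 9,254 − 5,510 = 3,744 kg; Δv = 337×9.81×ln(2.472) = 3306.0×0.9049 ≈ 2992 m/s.
Total Δv = 2875 + 4066 + 2992 = 9933 m/s.

Δv ≈ 9.93 km/s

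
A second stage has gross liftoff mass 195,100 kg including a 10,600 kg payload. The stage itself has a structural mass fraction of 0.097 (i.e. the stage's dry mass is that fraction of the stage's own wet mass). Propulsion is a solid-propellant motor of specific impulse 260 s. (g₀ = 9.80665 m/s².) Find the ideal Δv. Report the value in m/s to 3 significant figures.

Stage wet mass = m₀ − payload = 195,100 − 10,600 = 184,500 kg.
Stage dry mass = ε × stage wet mass = 0.097 × 184,500 = 17,896.5 kg.
Burnout mass m_f = stage dry + payload = 17,896.5 + 10,600 = 28,496.5 kg.
v_e = Isp · g₀ = 260 × 9.80665 = 2549.7 m/s.
Rocket equation: Δv = v_e · ln(195,100/28,496.5) = 2549.7 × ln(6.846) = 2549.7 × 1.9237 ≈ 4905 m/s.

Δv ≈ 4900 m/s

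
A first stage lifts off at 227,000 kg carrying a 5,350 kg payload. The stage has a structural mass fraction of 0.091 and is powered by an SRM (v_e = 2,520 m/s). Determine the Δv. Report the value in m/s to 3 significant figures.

Δv ≈ 5510 m/s

Stage wet mass = m₀ − payload = 227,000 − 5,350 = 221,650 kg.
Stage dry mass = ε × stage wet mass = 0.091 × 221,650 = 20,170.2 kg.
Burnout mass m_f = stage dry + payload = 20,170.2 + 5,350 = 25,520.2 kg.
Using Δv = v_e ln(m₀/m_f): Δv = v_e · ln(227,000/25,520.2) = 2520.0 × ln(8.895) = 2520.0 × 2.1855 ≈ 5507 m/s.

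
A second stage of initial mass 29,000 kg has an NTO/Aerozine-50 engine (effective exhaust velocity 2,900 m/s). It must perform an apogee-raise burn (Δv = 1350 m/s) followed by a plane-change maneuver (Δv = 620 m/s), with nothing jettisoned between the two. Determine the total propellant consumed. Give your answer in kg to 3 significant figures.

total propellant consumed ≈ 14300 kg

After the first burn: m = 29000 × exp(−1350/2900.0) = 29000 × 0.62781 = 18,206.5 kg.
After the second burn: m = 18,206.5 × exp(−620/2900.0) = 18,206.5 × 0.80752 = 14,702.1 kg.
Total propellant = m₀ − m_final = 29000 − 14,702.1 = 14,297.9 kg.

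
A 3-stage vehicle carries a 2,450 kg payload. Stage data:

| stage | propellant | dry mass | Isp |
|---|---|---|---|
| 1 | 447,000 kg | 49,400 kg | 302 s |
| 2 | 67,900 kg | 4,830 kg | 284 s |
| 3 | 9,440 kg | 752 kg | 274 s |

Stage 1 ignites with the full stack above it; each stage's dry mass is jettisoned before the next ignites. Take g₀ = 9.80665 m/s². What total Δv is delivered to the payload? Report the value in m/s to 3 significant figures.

Ignition mass of stage 1 = 447,000+49,400 + 67,900+4,830 + 9,440+752 + 2,450 = 581,772 kg.
Stage 1: m₀ = 581,772 kg, m_f = 581,772 − 447,000 = 134,772 kg; Δv = 302×9.80665×ln(4.317) = 2961.6×1.4625 ≈ 4331 m/s.
Stage 2: m₀ = 85,372 kg, m_f = 85,372 − 67,900 = 17,472 kg; Δv = 284×9.80665×ln(4.886) = 2785.1×1.5864 ≈ 4418 m/s.
Stage 3: m₀ = 12,642 kg, m_f = 12,642 − 9,440 = 3,202 kg; Δv = 274×9.80665×ln(3.948) = 2687.0×1.3732 ≈ 3690 m/s.
Total Δv = 4331 + 4418 + 3690 = 12439 m/s.

Δv ≈ 12400 m/s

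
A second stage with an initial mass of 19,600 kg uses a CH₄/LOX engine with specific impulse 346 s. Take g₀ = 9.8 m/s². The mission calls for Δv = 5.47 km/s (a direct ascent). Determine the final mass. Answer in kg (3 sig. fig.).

v_e = Isp · g₀ = 346 × 9.8 = 3390.8 m/s.
Using Δv = v_e ln(m₀/m_f): m₀/m_f = exp(Δv / v_e) = exp(5470 / 3390.8) = exp(1.6132) = 5.0188.
m_f = m₀ / 5.0188 = 19,600 / 5.0188 = 3,905.32 kg.

final mass ≈ 3910 kg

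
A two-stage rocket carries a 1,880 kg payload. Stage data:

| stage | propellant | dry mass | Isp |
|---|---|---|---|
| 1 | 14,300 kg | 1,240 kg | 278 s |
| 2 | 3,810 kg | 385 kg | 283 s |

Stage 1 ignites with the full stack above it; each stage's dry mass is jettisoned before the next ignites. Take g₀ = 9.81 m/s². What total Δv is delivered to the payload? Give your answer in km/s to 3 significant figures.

Ignition mass of stage 1 = 14,300+1,240 + 3,810+385 + 1,880 = 21,615 kg.
Stage 1: m₀ = 21,615 kg, m_f = 21,615 − 14,300 = 7,315 kg; Δv = 278×9.81×ln(2.955) = 2727.2×1.0835 ≈ 2955 m/s.
Stage 2: m₀ = 6,075 kg, m_f = 6,075 − 3,810 = 2,265 kg; Δv = 283×9.81×ln(2.682) = 2776.2×0.9866 ≈ 2739 m/s.
Total Δv = 2955 + 2739 = 5694 m/s.

Δv ≈ 5.69 km/s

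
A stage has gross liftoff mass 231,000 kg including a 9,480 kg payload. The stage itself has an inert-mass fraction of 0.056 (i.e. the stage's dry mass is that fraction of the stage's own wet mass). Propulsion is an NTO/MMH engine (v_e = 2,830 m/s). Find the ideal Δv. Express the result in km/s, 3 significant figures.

Δv ≈ 6.67 km/s

Stage wet mass = m₀ − payload = 231,000 − 9,480 = 221,520 kg.
Stage dry mass = ε × stage wet mass = 0.056 × 221,520 = 12,405.1 kg.
Burnout mass m_f = stage dry + payload = 12,405.1 + 9,480 = 21,885.1 kg.
From the ideal rocket equation, Δv = v_e · ln(231,000/21,885.1) = 2830.0 × ln(10.56) = 2830.0 × 2.3566 ≈ 6669 m/s.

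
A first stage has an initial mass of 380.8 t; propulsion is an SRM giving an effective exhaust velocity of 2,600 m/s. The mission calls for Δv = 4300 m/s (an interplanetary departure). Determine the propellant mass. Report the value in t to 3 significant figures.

m₀/m_f = exp(Δv / v_e) = exp(4300 / 2600.0) = exp(1.6538) = 5.2270.
m_f = 380.8 / 5.2270 = 72.8525 t, so propellant = m₀ − m_f = 380.8 − 72.8525 = 307.9475 t.

propellant mass ≈ 308 t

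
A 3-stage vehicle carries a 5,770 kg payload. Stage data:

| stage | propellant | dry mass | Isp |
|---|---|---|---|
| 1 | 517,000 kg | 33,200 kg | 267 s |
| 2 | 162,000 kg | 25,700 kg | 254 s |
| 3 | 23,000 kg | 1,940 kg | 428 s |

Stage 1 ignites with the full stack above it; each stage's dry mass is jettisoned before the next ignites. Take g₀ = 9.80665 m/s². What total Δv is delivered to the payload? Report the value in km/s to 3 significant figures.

Ignition mass of stage 1 = 517,000+33,200 + 162,000+25,700 + 23,000+1,940 + 5,770 = 768,610 kg.
Stage 1: m₀ = 768,610 kg, m_f = 768,610 − 517,000 = 251,610 kg; Δv = 267×9.80665×ln(3.055) = 2618.4×1.1167 ≈ 2924 m/s.
Stage 2: m₀ = 218,410 kg, m_f = 218,410 − 162,000 = 56,410 kg; Δv = 254×9.80665×ln(3.872) = 2490.9×1.3537 ≈ 3372 m/s.
Stage 3: m₀ = 30,710 kg, m_f = 30,710 − 23,000 = 7,710 kg; Δv = 428×9.80665×ln(3.983) = 4197.2×1.3821 ≈ 5801 m/s.
Total Δv = 2924 + 3372 + 5801 = 12097 m/s.

Δv ≈ 12.1 km/s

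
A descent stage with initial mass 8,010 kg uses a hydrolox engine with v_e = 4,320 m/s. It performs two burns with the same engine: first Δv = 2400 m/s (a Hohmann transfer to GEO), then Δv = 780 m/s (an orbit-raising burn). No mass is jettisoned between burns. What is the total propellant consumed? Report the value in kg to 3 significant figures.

After the first burn: m = 8010 × exp(−2400/4320.0) = 8010 × 0.57375 = 4,595.74 kg.
After the second burn: m = 4,595.74 × exp(−780/4320.0) = 4,595.74 × 0.83481 = 3,836.57 kg.
Total propellant = m₀ − m_final = 8010 − 3,836.57 = 4,173.43 kg.

total propellant consumed ≈ 4170 kg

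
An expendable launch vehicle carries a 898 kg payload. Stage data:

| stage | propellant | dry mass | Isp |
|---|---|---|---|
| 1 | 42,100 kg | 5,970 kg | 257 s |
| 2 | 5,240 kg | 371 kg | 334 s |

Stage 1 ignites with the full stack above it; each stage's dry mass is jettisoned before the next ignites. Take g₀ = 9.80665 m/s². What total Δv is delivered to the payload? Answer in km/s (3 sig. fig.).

Ignition mass of stage 1 = 42,100+5,970 + 5,240+371 + 898 = 54,579 kg.
Stage 1: m₀ = 54,579 kg, m_f = 54,579 − 42,100 = 12,479 kg; Δv = 257×9.80665×ln(4.374) = 2520.3×1.4756 ≈ 3719 m/s.
Stage 2: m₀ = 6,509 kg, m_f = 6,509 − 5,240 = 1,269 kg; Δv = 334×9.80665×ln(5.129) = 3275.4×1.6350 ≈ 5355 m/s.
Total Δv = 3719 + 5355 = 9074 m/s.

Δv ≈ 9.07 km/s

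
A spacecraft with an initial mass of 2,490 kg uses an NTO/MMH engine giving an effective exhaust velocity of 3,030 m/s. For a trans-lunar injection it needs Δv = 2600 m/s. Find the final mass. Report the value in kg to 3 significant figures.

final mass ≈ 1060 kg

m₀/m_f = exp(Δv / v_e) = exp(2600 / 3030.0) = exp(0.8581) = 2.3586.
m_f = m₀ / 2.3586 = 2,490 / 2.3586 = 1,055.71 kg.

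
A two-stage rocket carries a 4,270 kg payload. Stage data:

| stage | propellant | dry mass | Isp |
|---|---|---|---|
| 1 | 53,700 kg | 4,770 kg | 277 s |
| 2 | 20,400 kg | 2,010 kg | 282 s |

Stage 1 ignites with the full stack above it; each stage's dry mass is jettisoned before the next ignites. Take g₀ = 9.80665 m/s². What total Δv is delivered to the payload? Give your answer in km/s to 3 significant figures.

Δv ≈ 6.71 km/s

Ignition mass of stage 1 = 53,700+4,770 + 20,400+2,010 + 4,270 = 85,150 kg.
Stage 1: m₀ = 85,150 kg, m_f = 85,150 − 53,700 = 31,450 kg; Δv = 277×9.80665×ln(2.707) = 2716.4×0.9960 ≈ 2706 m/s.
Stage 2: m₀ = 26,680 kg, m_f = 26,680 − 20,400 = 6,280 kg; Δv = 282×9.80665×ln(4.248) = 2765.5×1.4465 ≈ 4000 m/s.
Total Δv = 2706 + 4000 = 6706 m/s.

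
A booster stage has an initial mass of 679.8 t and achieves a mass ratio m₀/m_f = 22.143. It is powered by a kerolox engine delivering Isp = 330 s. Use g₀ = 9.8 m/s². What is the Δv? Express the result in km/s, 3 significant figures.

v_e = Isp · g₀ = 330 × 9.8 = 3234.0 m/s.
From the ideal rocket equation, Δv = v_e · ln(22.143) = 3234.0 × 3.0975 ≈ 10017.4 m/s.

Δv ≈ 10.0 km/s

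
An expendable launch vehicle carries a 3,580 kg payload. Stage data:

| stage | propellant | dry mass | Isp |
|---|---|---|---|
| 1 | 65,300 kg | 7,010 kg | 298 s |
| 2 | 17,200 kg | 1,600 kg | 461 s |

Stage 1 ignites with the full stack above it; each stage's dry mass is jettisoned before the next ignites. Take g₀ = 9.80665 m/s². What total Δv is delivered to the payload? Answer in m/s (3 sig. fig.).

Ignition mass of stage 1 = 65,300+7,010 + 17,200+1,600 + 3,580 = 94,690 kg.
Stage 1: m₀ = 94,690 kg, m_f = 94,690 − 65,300 = 29,390 kg; Δv = 298×9.80665×ln(3.222) = 2922.4×1.1700 ≈ 3419 m/s.
Stage 2: m₀ = 22,380 kg, m_f = 22,380 − 17,200 = 5,180 kg; Δv = 461×9.80665×ln(4.32) = 4520.9×1.4634 ≈ 6616 m/s.
Total Δv = 3419 + 6616 = 10035 m/s.

Δv ≈ 10000 m/s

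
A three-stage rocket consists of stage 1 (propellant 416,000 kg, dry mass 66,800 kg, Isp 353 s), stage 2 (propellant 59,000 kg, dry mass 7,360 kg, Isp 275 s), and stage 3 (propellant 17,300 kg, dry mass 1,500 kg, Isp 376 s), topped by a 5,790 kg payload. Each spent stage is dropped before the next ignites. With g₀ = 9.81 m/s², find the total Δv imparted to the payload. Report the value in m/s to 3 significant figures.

Δv ≈ 11800 m/s

Ignition mass of stage 1 = 416,000+66,800 + 59,000+7,360 + 17,300+1,500 + 5,790 = 573,750 kg.
Stage 1: m₀ = 573,750 kg, m_f = 573,750 − 416,000 = 157,750 kg; Δv = 353×9.81×ln(3.637) = 3462.9×1.2912 ≈ 4471 m/s.
Stage 2: m₀ = 90,950 kg, m_f = 90,950 − 59,000 = 31,950 kg; Δv = 275×9.81×ln(2.847) = 2697.8×1.0461 ≈ 2822 m/s.
Stage 3: m₀ = 24,590 kg, m_f = 24,590 − 17,300 = 7,290 kg; Δv = 376×9.81×ln(3.373) = 3688.6×1.2158 ≈ 4485 m/s.
Total Δv = 4471 + 2822 + 4485 = 11778 m/s.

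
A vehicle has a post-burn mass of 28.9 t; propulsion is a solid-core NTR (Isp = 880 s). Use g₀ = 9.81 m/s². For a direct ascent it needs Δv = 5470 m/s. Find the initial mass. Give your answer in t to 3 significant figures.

initial mass ≈ 54.5 t

v_e = Isp · g₀ = 880 × 9.81 = 8632.8 m/s.
m₀/m_f = exp(Δv / v_e) = exp(5470 / 8632.8) = exp(0.6336) = 1.8844.
m₀ = m_f × 1.8844 = 28.9 × 1.8844 = 54.4592 t.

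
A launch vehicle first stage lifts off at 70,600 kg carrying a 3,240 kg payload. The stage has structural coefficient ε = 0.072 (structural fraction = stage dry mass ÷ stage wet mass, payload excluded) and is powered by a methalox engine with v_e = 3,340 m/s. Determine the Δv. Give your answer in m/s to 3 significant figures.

Δv ≈ 7240 m/s

Stage wet mass = m₀ − payload = 70,600 − 3,240 = 67,360 kg.
Stage dry mass = ε × stage wet mass = 0.072 × 67,360 = 4,849.92 kg.
Burnout mass m_f = stage dry + payload = 4,849.92 + 3,240 = 8,089.92 kg.
Δv = v_e · ln(70,600/8,089.92) = 3340.0 × ln(8.727) = 3340.0 × 2.1664 ≈ 7236 m/s.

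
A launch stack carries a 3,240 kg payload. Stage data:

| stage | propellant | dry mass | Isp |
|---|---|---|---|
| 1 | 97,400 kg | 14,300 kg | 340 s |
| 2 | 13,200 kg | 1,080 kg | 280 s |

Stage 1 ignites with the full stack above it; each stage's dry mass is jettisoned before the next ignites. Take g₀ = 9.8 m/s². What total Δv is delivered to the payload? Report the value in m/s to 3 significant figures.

Δv ≈ 8510 m/s

Ignition mass of stage 1 = 97,400+14,300 + 13,200+1,080 + 3,240 = 129,220 kg.
Stage 1: m₀ = 129,220 kg, m_f = 129,220 − 97,400 = 31,820 kg; Δv = 340×9.8×ln(4.061) = 3332.0×1.4014 ≈ 4670 m/s.
Stage 2: m₀ = 17,520 kg, m_f = 17,520 − 13,200 = 4,320 kg; Δv = 280×9.8×ln(4.056) = 2744.0×1.4001 ≈ 3842 m/s.
Total Δv = 4670 + 3842 = 8512 m/s.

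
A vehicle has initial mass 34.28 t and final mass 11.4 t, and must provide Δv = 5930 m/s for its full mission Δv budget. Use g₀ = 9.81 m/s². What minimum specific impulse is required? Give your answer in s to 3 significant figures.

ln(m₀/m_f) = ln(34280/11400) = ln(3.007) = 1.1009.
v_e = Δv / ln(m₀/m_f) = 5930 / 1.1009 = 5386.3 m/s.
Isp = v_e / g₀ = 5386.3 / 9.81 = 549.1 s.

Isp ≈ 549 s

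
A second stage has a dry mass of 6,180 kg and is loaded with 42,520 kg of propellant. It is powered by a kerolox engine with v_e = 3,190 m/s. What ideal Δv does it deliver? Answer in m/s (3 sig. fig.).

Δv ≈ 6590 m/s

m₀ = m_dry + m_prop = 6,180 + 42,520 = 48,700 kg.
Δv = v_e · ln(m₀/m_f) = 3190.0 × ln(7.88) = 3190.0 × 2.0644 ≈ 6585.3 m/s.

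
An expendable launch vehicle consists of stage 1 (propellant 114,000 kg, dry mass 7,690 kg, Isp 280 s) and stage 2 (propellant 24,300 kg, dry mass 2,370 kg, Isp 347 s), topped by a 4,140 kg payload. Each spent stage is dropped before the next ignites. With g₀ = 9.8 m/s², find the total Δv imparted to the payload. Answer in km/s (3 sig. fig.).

Ignition mass of stage 1 = 114,000+7,690 + 24,300+2,370 + 4,140 = 152,500 kg.
Stage 1: m₀ = 152,500 kg, m_f = 152,500 − 114,000 = 38,500 kg; Δv = 280×9.8×ln(3.961) = 2744.0×1.3765 ≈ 3777 m/s.
Stage 2: m₀ = 30,810 kg, m_f = 30,810 − 24,300 = 6,510 kg; Δv = 347×9.8×ln(4.733) = 3400.6×1.5545 ≈ 5286 m/s.
Total Δv = 3777 + 5286 = 9063 m/s.

Δv ≈ 9.06 km/s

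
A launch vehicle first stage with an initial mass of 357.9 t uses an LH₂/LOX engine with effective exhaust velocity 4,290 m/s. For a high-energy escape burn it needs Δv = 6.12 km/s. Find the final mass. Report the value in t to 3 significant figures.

m₀/m_f = exp(Δv / v_e) = exp(6120 / 4290.0) = exp(1.4266) = 4.1644.
m_f = m₀ / 4.1644 = 357.9 / 4.1644 = 85.9428 t.

final mass ≈ 85.9 t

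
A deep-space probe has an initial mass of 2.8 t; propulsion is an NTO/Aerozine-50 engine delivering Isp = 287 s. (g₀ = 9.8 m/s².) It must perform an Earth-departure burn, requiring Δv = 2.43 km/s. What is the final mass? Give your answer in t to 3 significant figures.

v_e = Isp · g₀ = 287 × 9.8 = 2812.6 m/s.
m₀/m_f = exp(Δv / v_e) = exp(2430 / 2812.6) = exp(0.8640) = 2.3726.
m_f = m₀ / 2.3726 = 2.8 / 2.3726 = 1.18014 t.

final mass ≈ 1.18 t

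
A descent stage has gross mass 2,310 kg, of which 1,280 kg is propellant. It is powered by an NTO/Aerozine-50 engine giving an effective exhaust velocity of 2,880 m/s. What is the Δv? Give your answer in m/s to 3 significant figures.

m_f = m₀ − m_prop = 2,310 − 1,280 = 1,030 kg.
Δv = v_e · ln(m₀/m_f) = 2880.0 × ln(2.243) = 2880.0 × 0.8077 ≈ 2326.1 m/s.

Δv ≈ 2330 m/s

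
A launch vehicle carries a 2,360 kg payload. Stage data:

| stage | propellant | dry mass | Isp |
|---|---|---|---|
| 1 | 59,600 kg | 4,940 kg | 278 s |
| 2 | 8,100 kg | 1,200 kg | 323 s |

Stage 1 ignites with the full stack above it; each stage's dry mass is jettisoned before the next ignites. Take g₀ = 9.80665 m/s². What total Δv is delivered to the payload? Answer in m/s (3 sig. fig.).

Ignition mass of stage 1 = 59,600+4,940 + 8,100+1,200 + 2,360 = 76,200 kg.
Stage 1: m₀ = 76,200 kg, m_f = 76,200 − 59,600 = 16,600 kg; Δv = 278×9.80665×ln(4.59) = 2726.2×1.5240 ≈ 4155 m/s.
Stage 2: m₀ = 11,660 kg, m_f = 11,660 − 8,100 = 3,560 kg; Δv = 323×9.80665×ln(3.275) = 3167.5×1.1864 ≈ 3758 m/s.
Total Δv = 4155 + 3758 = 7913 m/s.

Δv ≈ 7910 m/s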